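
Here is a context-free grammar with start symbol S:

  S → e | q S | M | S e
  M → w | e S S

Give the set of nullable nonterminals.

No nonterminal has an empty production or an RHS whose symbols are all nullable.

{ } (none)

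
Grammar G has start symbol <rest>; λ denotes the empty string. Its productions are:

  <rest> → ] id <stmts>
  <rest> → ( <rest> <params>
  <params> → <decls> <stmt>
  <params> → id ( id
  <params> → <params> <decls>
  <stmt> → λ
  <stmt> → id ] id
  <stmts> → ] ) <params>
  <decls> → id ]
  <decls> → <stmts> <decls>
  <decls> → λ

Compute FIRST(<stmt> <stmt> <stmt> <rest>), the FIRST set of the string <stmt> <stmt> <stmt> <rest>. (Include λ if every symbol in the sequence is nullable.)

{ (, ], id }

Add FIRST(<stmt>)\{λ} = { id }; <stmt> is nullable, continue.
Add FIRST(<stmt>)\{λ} = { id }; <stmt> is nullable, continue.
Add FIRST(<stmt>)\{λ} = { id }; <stmt> is nullable, continue.
Add FIRST(<rest>) = { (, ] }; <rest> is not nullable, stop.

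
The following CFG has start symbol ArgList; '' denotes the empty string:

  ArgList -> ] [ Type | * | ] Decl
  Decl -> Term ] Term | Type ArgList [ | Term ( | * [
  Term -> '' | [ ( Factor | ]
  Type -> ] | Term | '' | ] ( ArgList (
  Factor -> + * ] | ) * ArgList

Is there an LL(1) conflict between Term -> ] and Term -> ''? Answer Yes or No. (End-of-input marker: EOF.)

FIRST(]) = { ] } and FIRST('') = { '' }.
The second alternative is nullable and FOLLOW(Term) = { EOF, (, *, [, ] } shares ] with FIRST of the first — conflict.

Yes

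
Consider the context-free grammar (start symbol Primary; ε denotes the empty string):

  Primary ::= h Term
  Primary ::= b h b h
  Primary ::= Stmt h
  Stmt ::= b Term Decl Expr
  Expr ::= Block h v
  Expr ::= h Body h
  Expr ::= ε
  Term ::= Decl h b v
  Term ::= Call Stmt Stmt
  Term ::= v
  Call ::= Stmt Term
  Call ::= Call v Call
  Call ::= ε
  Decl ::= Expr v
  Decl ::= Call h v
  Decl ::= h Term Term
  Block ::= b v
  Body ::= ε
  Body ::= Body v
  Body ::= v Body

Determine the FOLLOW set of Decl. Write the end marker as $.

In Stmt ::= b Term Decl Expr: add FIRST(Expr)\{ε} = { b, h }.
  Since Expr is nullable, also add FOLLOW(Stmt) = { $, b, h, v }.
In Term ::= Decl h b v: add FIRST(h b v) = { h }.
Union: FOLLOW(Decl) = { $, b, h, v }.

{ $, b, h, v }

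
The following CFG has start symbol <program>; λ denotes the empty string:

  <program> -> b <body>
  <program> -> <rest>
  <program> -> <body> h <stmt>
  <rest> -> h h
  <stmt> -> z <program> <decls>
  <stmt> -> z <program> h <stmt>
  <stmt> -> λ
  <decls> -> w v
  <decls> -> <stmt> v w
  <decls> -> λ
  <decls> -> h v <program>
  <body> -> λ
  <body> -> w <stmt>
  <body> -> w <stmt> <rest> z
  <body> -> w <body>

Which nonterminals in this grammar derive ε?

{ <body>, <decls>, <stmt> }

Directly nullable (have an λ-production): <stmt>, <decls>, <body>.
No other nonterminal has a production whose RHS symbols are all nullable.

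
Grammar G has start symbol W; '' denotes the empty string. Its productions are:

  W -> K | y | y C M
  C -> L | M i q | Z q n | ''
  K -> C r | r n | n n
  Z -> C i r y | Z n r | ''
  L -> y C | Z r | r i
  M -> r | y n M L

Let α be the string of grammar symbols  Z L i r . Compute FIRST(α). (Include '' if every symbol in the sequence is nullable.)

Add FIRST(Z)\{''} = { i, n, q, r, y }; Z is nullable, continue.
Add FIRST(L) = { i, n, q, r, y }; L is not nullable, stop.

{ i, n, q, r, y }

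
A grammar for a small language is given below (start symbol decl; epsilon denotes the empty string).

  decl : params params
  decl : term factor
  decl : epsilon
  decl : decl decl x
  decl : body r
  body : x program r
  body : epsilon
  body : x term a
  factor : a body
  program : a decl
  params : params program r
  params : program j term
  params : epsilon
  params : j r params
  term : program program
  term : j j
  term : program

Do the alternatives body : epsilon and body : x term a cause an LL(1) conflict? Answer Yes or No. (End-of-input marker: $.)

Yes

FIRST(epsilon) = { epsilon } and FIRST(x term a) = { x }.
The first alternative is nullable and FOLLOW(body) = { $, a, j, r, x } shares x with FIRST of the second — conflict.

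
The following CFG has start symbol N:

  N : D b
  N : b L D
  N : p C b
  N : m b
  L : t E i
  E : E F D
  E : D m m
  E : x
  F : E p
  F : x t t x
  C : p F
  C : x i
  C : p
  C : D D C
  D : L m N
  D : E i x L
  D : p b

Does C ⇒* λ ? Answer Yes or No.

No nonterminal in this grammar is nullable.
No production of C has an RHS whose symbols are all nullable, so C is not nullable.

No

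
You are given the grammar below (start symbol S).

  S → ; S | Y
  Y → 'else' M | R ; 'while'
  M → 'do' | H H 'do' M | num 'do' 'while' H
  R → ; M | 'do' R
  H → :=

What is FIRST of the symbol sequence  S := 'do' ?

{ 'do', 'else', ; }

Add FIRST(S) = { 'do', 'else', ; }; S is not nullable, stop.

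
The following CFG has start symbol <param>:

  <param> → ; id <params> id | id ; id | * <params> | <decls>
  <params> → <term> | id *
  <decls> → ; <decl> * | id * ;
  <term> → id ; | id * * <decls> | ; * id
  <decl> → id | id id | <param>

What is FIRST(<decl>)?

<decl> → id contributes {id}.
<decl> → id id contributes {id}.
From <decl> → <param>: add FIRST(<param>) = { *, ;, id }.
Union: FIRST(<decl>) = { *, ;, id }.

{ *, ;, id }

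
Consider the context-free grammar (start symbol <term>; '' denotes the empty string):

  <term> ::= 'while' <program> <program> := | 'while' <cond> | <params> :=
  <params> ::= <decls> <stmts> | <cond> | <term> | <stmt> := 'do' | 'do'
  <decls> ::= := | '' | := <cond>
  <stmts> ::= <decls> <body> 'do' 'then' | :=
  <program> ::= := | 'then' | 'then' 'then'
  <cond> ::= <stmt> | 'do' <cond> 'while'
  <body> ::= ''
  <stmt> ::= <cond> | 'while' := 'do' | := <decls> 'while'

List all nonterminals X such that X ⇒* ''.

{ <body>, <decls> }

Directly nullable (have an ''-production): <decls>, <body>.
No other nonterminal has a production whose RHS symbols are all nullable.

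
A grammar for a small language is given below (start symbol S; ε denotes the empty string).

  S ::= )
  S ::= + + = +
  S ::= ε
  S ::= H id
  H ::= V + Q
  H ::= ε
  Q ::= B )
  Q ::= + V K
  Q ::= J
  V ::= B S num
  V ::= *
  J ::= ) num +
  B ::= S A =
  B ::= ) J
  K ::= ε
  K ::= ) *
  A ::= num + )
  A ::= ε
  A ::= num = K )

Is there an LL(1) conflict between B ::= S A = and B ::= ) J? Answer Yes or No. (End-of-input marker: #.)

Yes

FIRST(S A =) = { ), *, +, =, id, num } and FIRST() J) = { ) }.
Both contain ), so the two alternatives are not disjoint — LL(1) conflict.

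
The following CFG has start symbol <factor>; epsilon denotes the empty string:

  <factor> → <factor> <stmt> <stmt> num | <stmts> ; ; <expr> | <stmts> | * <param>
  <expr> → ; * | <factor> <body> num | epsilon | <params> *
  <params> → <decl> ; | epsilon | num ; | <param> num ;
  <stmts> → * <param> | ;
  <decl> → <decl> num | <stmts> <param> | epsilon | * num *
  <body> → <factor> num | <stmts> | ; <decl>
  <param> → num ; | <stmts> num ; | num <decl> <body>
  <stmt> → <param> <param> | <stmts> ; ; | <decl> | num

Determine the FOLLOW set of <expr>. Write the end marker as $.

{ $, *, ;, num }

In <factor> → <stmts> ; ; <expr>: <expr> is at the end, add FOLLOW(<factor>) = { $, *, ;, num }.
Union: FOLLOW(<expr>) = { $, *, ;, num }.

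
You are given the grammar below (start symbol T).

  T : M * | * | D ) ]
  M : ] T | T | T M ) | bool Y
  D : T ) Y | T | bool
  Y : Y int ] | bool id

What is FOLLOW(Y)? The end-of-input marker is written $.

In M : bool Y: Y is at the end, add FOLLOW(M) = { ), * }.
In D : T ) Y: Y is at the end, add FOLLOW(D) = { ) }.
In Y : Y int ]: add FIRST(int ]) = { int }.
Union: FOLLOW(Y) = { ), *, int }.

{ ), *, int }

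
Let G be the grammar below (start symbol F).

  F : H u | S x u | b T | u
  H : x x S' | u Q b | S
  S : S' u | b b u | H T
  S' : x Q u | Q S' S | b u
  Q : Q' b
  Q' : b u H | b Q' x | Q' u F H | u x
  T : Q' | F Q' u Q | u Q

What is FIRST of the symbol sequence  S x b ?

{ b, u, x }

Add FIRST(S) = { b, u, x }; S is not nullable, stop.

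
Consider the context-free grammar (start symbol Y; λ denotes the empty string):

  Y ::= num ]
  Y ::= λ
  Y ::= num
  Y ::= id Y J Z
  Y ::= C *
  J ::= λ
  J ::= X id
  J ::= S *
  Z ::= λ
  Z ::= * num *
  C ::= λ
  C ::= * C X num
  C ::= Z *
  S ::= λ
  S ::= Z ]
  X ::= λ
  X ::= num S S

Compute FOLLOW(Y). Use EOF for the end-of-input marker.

Y is the start symbol, so EOF ∈ FOLLOW(Y).
In Y ::= id Y J Z: add FIRST(J Z)\{λ} = { *, ], id, num }.
  Since J Z is nullable, also add FOLLOW(Y) = { EOF, *, ], id, num }.
Union: FOLLOW(Y) = { EOF, *, ], id, num }.

{ EOF, *, ], id, num }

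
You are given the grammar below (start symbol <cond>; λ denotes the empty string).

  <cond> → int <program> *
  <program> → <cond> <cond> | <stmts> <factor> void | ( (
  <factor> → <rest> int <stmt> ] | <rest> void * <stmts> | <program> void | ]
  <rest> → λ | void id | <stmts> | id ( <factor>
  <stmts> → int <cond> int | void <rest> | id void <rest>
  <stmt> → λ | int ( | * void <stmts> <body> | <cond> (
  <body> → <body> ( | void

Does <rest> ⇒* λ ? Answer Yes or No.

Yes

<rest> has an λ-production, so <rest> ⇒ λ.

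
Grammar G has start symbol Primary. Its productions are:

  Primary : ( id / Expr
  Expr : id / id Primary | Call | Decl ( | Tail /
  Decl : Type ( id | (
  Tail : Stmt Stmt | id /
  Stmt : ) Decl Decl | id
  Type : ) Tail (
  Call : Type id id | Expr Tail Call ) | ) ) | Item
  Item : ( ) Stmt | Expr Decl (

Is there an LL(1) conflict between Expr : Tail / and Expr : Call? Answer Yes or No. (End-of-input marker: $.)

Yes

FIRST(Tail /) = { ), id } and FIRST(Call) = { (, ), id }.
Both contain ), so the two alternatives are not disjoint — LL(1) conflict.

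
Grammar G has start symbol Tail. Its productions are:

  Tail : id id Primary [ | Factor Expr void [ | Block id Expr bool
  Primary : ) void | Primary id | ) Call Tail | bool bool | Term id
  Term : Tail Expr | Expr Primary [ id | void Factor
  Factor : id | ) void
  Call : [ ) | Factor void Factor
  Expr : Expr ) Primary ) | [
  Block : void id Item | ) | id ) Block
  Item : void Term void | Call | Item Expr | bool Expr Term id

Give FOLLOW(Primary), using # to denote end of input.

In Tail : id id Primary [: add FIRST([) = { [ }.
In Primary : Primary id: add FIRST(id) = { id }.
In Term : Expr Primary [ id: add FIRST([ id) = { [ }.
In Expr : Expr ) Primary ): add FIRST()) = { ) }.
Union: FOLLOW(Primary) = { ), [, id }.

{ ), [, id }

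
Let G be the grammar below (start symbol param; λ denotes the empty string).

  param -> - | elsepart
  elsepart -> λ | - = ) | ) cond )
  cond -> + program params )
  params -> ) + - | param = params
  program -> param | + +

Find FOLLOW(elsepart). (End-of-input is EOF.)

In param -> elsepart: elsepart is at the end, add FOLLOW(param) = { EOF, ), -, = }.
Union: FOLLOW(elsepart) = { EOF, ), -, = }.

{ EOF, ), -, = }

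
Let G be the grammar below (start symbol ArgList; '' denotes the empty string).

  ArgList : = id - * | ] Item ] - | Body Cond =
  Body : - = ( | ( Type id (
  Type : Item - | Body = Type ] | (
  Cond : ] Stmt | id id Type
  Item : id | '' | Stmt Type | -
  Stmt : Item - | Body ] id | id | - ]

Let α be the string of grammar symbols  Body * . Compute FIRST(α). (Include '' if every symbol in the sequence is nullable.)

Add FIRST(Body) = { (, - }; Body is not nullable, stop.

{ (, - }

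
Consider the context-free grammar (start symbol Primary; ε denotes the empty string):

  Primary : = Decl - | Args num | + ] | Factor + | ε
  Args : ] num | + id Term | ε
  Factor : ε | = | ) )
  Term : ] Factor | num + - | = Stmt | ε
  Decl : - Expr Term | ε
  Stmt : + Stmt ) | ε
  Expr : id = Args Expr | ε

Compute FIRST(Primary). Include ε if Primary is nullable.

{ ), +, =, ], num, ε }

Primary : = Decl - contributes {=}.
From Primary : Args num: Args nullable, take FIRST(Args) ∪ {num} = { +, ], num }.
Primary : + ] contributes {+}.
From Primary : Factor +: Factor nullable, take FIRST(Factor) ∪ {+} = { ), +, = }.
Primary : ε contributes ε.
Union: FIRST(Primary) = { ), +, =, ], num, ε }.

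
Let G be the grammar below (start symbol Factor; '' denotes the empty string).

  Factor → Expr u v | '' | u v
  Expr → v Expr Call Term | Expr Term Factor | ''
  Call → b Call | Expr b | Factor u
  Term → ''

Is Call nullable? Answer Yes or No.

Nullable nonterminals: Expr, Factor, Term.
No production of Call has an RHS whose symbols are all nullable, so Call is not nullable.

No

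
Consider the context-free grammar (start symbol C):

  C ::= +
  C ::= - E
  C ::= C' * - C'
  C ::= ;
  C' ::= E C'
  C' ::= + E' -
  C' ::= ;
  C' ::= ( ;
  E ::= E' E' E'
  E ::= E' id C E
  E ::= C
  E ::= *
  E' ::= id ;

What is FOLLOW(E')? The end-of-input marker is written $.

{ $, (, *, +, -, ;, id }

In C' ::= + E' -: add FIRST(-) = { - }.
In E ::= E' E' E': add FIRST(E' E') = { id }.
In E ::= E' E' E': add FIRST(E') = { id }.
In E ::= E' E' E': E' is at the end, add FOLLOW(E) = { $, (, *, +, -, ;, id }.
In E ::= E' id C E: add FIRST(id C E) = { id }.
Union: FOLLOW(E') = { $, (, *, +, -, ;, id }.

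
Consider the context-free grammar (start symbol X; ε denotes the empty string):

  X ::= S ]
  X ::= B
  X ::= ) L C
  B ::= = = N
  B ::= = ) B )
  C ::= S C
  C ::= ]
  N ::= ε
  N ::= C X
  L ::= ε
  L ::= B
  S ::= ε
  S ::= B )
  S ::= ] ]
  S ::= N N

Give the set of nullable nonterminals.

Directly nullable (have an ε-production): N, L, S.
No other nonterminal has a production whose RHS symbols are all nullable.

{ L, N, S }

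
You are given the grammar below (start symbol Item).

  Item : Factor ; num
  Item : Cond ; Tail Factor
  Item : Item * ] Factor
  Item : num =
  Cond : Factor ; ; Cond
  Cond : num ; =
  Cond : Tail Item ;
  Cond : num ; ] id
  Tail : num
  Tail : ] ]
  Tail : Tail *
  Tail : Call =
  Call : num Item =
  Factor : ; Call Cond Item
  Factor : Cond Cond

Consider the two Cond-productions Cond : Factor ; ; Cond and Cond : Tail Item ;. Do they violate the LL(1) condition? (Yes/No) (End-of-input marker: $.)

FIRST(Factor ; ; Cond) = { ;, ], num } and FIRST(Tail Item ;) = { ], num }.
Both contain ], so the two alternatives are not disjoint — LL(1) conflict.

Yes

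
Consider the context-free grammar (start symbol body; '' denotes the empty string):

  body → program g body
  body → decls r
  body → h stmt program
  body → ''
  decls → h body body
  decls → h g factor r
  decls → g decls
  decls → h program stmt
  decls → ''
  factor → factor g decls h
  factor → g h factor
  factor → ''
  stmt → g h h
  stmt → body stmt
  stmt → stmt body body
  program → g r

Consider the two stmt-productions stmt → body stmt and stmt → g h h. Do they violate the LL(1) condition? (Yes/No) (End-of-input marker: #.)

Yes

FIRST(body stmt) = { g, h, r } and FIRST(g h h) = { g }.
Both contain g, so the two alternatives are not disjoint — LL(1) conflict.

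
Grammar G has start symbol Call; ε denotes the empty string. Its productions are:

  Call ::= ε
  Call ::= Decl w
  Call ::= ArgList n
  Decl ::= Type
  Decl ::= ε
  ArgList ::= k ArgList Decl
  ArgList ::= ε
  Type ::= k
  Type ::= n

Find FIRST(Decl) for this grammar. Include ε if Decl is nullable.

{ k, n, ε }

From Decl ::= Type: add FIRST(Type) = { k, n }.
Decl ::= ε contributes ε.
Union: FIRST(Decl) = { k, n, ε }.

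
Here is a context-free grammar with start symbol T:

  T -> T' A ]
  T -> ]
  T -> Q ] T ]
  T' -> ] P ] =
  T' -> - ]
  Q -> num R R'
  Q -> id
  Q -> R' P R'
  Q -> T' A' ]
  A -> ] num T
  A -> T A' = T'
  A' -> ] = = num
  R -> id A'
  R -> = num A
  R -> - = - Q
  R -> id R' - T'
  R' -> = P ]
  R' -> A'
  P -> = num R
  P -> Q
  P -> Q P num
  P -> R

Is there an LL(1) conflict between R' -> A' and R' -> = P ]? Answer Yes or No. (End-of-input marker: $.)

FIRST(A') = { ] } and FIRST(= P ]) = { = }.
The FIRST sets are disjoint and neither alternative is nullable — no conflict.

No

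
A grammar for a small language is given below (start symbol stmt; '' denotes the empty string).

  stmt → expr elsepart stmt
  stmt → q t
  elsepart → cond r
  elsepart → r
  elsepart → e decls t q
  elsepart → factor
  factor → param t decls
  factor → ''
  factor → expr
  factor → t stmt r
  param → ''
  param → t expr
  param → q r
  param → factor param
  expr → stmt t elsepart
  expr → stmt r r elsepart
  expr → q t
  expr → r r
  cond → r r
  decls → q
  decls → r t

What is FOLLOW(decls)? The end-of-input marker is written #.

In elsepart → e decls t q: add FIRST(t q) = { t }.
In factor → param t decls: decls is at the end, add FOLLOW(factor) = { e, q, r, t }.
Union: FOLLOW(decls) = { e, q, r, t }.

{ e, q, r, t }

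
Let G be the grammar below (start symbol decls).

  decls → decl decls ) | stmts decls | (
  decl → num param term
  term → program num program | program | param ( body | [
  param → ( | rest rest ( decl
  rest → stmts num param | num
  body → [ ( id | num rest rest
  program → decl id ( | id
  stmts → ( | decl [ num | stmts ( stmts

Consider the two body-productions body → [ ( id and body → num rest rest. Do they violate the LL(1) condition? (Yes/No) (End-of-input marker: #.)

FIRST([ ( id) = { [ } and FIRST(num rest rest) = { num }.
The FIRST sets are disjoint and neither alternative is nullable — no conflict.

No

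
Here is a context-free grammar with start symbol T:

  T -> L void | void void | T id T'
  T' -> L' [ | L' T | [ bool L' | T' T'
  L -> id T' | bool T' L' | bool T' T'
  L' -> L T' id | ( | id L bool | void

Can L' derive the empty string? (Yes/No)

No

No nonterminal in this grammar is nullable.
No production of L' has an RHS whose symbols are all nullable, so L' is not nullable.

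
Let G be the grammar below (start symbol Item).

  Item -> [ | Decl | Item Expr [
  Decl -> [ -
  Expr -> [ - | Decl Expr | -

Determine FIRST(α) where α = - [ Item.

{ - }

- is a terminal; add {-} and stop.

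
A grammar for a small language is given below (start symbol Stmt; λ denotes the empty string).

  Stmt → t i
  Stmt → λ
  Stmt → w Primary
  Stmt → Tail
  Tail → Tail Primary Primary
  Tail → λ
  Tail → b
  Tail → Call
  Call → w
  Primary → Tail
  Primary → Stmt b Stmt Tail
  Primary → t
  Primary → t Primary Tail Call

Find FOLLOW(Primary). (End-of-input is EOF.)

{ EOF, b, t, w }

In Stmt → w Primary: Primary is at the end, add FOLLOW(Stmt) = { EOF, b, t, w }.
In Tail → Tail Primary Primary: add FIRST(Primary)\{λ} = { b, t, w }.
  Since Primary is nullable, also add FOLLOW(Tail) = { EOF, b, t, w }.
In Tail → Tail Primary Primary: Primary is at the end, add FOLLOW(Tail) = { EOF, b, t, w }.
In Primary → t Primary Tail Call: add FIRST(Tail Call) = { b, t, w }.
Union: FOLLOW(Primary) = { EOF, b, t, w }.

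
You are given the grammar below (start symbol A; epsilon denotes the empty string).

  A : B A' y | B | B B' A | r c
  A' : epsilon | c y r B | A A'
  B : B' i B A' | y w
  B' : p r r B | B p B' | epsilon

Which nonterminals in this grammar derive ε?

{ A', B' }

Directly nullable (have an epsilon-production): A', B'.
No other nonterminal has a production whose RHS symbols are all nullable.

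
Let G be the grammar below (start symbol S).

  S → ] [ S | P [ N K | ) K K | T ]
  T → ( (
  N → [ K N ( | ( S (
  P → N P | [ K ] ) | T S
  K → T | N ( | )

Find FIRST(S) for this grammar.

S → ] [ S contributes {]}.
From S → P [ N K: add FIRST(P) = { (, [ }.
S → ) K K contributes {)}.
From S → T ]: add FIRST(T) = { ( }.
Union: FIRST(S) = { (, ), [, ] }.

{ (, ), [, ] }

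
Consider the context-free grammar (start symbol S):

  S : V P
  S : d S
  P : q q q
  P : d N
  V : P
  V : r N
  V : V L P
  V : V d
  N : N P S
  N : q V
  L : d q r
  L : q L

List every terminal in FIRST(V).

From V : P: add FIRST(P) = { d, q }.
V : r N contributes {r}.
From V : V L P: add FIRST(V) = { d, q, r }.
From V : V d: add FIRST(V) = { d, q, r }.
Union: FIRST(V) = { d, q, r }.

{ d, q, r }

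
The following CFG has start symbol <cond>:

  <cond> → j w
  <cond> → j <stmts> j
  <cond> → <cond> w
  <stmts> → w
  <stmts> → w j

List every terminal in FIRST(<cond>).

<cond> → j w contributes {j}.
<cond> → j <stmts> j contributes {j}.
From <cond> → <cond> w: add FIRST(<cond>) = { j }.
Union: FIRST(<cond>) = { j }.

{ j }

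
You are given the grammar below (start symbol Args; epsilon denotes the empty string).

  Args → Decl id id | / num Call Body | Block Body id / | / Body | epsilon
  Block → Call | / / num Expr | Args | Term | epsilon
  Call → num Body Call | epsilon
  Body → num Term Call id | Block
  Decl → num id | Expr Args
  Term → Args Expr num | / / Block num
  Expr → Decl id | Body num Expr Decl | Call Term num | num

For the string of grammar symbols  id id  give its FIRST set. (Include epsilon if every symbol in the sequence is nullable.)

id is a terminal; add {id} and stop.

{ id }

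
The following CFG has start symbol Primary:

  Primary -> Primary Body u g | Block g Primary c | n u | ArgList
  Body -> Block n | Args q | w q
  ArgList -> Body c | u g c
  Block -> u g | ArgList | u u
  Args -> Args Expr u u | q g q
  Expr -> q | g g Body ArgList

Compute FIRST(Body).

From Body -> Block n: add FIRST(Block) = { q, u, w }.
From Body -> Args q: add FIRST(Args) = { q }.
Body -> w q contributes {w}.
Union: FIRST(Body) = { q, u, w }.

{ q, u, w }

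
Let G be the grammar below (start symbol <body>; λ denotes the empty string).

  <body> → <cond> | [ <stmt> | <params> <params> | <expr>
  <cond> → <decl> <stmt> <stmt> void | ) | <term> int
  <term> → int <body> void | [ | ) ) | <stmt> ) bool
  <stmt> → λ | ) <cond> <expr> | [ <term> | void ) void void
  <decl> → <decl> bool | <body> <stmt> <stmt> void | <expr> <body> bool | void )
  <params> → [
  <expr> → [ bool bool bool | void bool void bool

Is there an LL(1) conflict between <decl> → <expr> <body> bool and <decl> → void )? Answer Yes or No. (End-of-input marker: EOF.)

FIRST(<expr> <body> bool) = { [, void } and FIRST(void )) = { void }.
Both contain void, so the two alternatives are not disjoint — LL(1) conflict.

Yes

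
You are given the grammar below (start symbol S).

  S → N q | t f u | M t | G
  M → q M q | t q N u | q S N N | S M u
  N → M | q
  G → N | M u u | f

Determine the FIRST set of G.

From G → N: add FIRST(N) = { f, q, t }.
From G → M u u: add FIRST(M) = { f, q, t }.
G → f contributes {f}.
Union: FIRST(G) = { f, q, t }.

{ f, q, t }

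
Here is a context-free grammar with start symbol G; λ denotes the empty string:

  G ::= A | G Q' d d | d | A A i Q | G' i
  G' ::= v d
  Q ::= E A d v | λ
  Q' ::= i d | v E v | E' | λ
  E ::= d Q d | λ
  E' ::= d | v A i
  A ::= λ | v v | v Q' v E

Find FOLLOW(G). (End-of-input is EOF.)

{ EOF, d, i, v }

G is the start symbol, so EOF ∈ FOLLOW(G).
In G ::= G Q' d d: add FIRST(Q' d d) = { d, i, v }.
Union: FOLLOW(G) = { EOF, d, i, v }.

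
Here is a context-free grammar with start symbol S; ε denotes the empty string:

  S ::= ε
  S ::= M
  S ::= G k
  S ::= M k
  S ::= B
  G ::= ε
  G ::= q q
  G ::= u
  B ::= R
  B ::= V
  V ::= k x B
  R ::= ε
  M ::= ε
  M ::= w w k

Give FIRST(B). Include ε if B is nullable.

From B ::= R: add FIRST(R) = { ε } (including ε since R is nullable).
From B ::= V: add FIRST(V) = { k }.
Union: FIRST(B) = { k, ε }.

{ k, ε }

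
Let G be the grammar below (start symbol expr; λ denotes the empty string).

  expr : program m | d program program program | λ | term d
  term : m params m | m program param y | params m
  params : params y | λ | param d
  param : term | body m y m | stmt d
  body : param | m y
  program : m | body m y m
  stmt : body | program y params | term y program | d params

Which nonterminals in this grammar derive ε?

{ expr, params }

Directly nullable (have an λ-production): expr, params.
No other nonterminal has a production whose RHS symbols are all nullable.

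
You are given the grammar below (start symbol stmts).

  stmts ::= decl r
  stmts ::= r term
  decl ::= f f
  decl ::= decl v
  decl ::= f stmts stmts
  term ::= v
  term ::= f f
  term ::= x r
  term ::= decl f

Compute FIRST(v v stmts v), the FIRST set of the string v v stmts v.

{ v }

v is a terminal; add {v} and stop.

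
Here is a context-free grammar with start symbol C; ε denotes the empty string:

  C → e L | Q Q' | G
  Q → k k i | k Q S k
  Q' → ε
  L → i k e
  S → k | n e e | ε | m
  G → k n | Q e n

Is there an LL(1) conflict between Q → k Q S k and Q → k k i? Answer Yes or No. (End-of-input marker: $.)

Yes

FIRST(k Q S k) = { k } and FIRST(k k i) = { k }.
Both contain k, so the two alternatives are not disjoint — LL(1) conflict.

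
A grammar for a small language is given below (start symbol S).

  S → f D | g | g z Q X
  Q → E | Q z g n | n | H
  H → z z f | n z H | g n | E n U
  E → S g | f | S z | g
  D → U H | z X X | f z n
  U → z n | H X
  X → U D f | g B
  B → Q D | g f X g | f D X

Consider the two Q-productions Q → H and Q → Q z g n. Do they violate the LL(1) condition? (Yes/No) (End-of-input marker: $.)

FIRST(H) = { f, g, n, z } and FIRST(Q z g n) = { f, g, n, z }.
Both contain f, so the two alternatives are not disjoint — LL(1) conflict.

Yes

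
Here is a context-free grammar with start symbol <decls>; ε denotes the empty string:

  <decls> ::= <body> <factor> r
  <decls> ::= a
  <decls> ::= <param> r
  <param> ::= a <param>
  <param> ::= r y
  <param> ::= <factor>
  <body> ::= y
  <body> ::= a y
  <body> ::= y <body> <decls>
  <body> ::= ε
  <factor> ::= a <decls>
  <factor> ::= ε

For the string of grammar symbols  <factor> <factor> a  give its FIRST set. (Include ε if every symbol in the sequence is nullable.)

{ a }

Add FIRST(<factor>)\{ε} = { a }; <factor> is nullable, continue.
Add FIRST(<factor>)\{ε} = { a }; <factor> is nullable, continue.
a is a terminal; add {a} and stop.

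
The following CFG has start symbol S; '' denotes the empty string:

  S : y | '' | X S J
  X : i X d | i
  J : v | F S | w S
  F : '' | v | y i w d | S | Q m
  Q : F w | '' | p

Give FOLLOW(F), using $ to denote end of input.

{ $, i, m, p, v, w, y }

In J : F S: add FIRST(S)\{''} = { i, y }.
  Since S is nullable, also add FOLLOW(J) = { $, i, m, p, v, w, y }.
In Q : F w: add FIRST(w) = { w }.
Union: FOLLOW(F) = { $, i, m, p, v, w, y }.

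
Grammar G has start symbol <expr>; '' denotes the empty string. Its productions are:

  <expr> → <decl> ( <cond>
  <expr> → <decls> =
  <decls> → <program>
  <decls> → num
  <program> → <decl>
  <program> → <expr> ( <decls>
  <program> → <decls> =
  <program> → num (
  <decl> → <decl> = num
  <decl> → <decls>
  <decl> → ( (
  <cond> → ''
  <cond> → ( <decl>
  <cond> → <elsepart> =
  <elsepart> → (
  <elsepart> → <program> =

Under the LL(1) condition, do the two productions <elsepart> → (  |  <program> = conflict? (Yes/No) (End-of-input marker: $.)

FIRST(() = { ( } and FIRST(<program> =) = { (, num }.
Both contain (, so the two alternatives are not disjoint — LL(1) conflict.

Yes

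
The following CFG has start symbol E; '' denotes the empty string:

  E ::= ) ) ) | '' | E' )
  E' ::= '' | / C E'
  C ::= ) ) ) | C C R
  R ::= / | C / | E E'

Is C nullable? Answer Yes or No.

Nullable nonterminals: E, E', R.
No production of C has an RHS whose symbols are all nullable, so C is not nullable.

No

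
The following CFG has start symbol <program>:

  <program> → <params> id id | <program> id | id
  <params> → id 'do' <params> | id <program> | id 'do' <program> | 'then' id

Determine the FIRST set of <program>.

From <program> → <params> id id: add FIRST(<params>) = { 'then', id }.
From <program> → <program> id: add FIRST(<program>) = { 'then', id }.
<program> → id contributes {id}.
Union: FIRST(<program>) = { 'then', id }.

{ 'then', id }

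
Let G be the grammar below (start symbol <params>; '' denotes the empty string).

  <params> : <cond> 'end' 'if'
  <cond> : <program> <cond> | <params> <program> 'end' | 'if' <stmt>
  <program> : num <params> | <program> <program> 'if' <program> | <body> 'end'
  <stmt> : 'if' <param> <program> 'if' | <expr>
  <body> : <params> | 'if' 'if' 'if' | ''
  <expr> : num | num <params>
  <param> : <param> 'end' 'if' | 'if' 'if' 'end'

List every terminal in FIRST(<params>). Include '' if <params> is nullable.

{ 'end', 'if', num }

From <params> : <cond> 'end' 'if': add FIRST(<cond>) = { 'end', 'if', num }.
Union: FIRST(<params>) = { 'end', 'if', num }.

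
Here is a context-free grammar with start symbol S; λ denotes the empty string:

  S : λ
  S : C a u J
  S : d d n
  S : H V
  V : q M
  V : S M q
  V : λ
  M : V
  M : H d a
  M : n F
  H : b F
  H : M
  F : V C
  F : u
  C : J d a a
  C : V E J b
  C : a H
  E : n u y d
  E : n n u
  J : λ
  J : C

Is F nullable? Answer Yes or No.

Nullable nonterminals: H, J, M, S, V.
No production of F has an RHS whose symbols are all nullable, so F is not nullable.

No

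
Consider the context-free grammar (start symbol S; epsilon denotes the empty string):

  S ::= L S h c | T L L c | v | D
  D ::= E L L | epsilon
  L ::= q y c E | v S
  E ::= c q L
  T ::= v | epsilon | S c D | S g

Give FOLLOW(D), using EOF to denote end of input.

In S ::= D: D is at the end, add FOLLOW(S) = { EOF, c, g, h, q, v }.
In T ::= S c D: D is at the end, add FOLLOW(T) = { q, v }.
Union: FOLLOW(D) = { EOF, c, g, h, q, v }.

{ EOF, c, g, h, q, v }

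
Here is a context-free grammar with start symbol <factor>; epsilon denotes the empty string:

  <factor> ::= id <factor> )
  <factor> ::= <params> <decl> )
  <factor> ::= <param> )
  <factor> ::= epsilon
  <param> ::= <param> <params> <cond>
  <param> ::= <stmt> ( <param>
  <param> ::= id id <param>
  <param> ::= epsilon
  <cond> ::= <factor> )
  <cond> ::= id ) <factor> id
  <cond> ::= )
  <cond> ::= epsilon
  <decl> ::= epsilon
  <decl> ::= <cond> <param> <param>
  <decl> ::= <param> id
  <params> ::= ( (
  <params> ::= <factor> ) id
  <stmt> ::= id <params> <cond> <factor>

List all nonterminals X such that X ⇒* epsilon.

Directly nullable (have an epsilon-production): <factor>, <param>, <cond>, <decl>.
No other nonterminal has a production whose RHS symbols are all nullable.

{ <cond>, <decl>, <factor>, <param> }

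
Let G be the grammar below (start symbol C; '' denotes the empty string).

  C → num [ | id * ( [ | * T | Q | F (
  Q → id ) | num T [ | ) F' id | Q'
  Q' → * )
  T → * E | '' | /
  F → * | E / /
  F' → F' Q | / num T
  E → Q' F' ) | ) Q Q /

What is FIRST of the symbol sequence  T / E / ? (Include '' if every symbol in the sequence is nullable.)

{ *, / }

Add FIRST(T)\{''} = { *, / }; T is nullable, continue.
/ is a terminal; add {/} and stop.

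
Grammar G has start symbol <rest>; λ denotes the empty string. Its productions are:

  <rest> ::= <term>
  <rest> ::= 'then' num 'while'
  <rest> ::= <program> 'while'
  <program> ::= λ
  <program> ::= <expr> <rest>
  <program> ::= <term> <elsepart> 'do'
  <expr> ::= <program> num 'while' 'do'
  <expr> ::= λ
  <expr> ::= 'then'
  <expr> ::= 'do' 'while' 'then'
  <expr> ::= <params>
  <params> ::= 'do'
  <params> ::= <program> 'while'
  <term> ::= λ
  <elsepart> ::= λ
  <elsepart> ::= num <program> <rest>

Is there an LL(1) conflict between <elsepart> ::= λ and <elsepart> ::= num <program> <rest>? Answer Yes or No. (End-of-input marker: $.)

No

FIRST(λ) = { λ } and FIRST(num <program> <rest>) = { num }.
The first is nullable but FOLLOW(<elsepart>) = { 'do' } is disjoint from FIRST of the second.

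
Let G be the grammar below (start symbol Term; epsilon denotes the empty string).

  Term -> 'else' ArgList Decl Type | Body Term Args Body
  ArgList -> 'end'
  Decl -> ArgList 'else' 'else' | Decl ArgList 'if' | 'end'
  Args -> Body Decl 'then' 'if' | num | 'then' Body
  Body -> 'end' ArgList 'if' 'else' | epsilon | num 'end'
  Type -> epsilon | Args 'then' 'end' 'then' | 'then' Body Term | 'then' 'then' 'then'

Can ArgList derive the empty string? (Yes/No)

No

Nullable nonterminals: Body, Type.
No production of ArgList has an RHS whose symbols are all nullable, so ArgList is not nullable.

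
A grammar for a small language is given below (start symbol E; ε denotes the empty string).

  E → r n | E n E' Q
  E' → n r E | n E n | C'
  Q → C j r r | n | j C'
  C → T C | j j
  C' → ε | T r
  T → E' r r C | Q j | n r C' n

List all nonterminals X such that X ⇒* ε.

{ C', E' }

Directly nullable (have an ε-production): C'.
E' → C' with every symbol nullable, so E' is nullable.
No other nonterminal has a production whose RHS symbols are all nullable.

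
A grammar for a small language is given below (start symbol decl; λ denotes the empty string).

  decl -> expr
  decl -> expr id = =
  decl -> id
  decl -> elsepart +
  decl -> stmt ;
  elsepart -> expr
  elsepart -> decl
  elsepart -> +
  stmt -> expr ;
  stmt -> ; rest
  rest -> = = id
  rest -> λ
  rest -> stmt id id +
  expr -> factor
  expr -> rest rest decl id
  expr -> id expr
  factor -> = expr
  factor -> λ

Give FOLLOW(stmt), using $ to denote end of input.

In decl -> stmt ;: add FIRST(;) = { ; }.
In rest -> stmt id id +: add FIRST(id id +) = { id }.
Union: FOLLOW(stmt) = { ;, id }.

{ ;, id }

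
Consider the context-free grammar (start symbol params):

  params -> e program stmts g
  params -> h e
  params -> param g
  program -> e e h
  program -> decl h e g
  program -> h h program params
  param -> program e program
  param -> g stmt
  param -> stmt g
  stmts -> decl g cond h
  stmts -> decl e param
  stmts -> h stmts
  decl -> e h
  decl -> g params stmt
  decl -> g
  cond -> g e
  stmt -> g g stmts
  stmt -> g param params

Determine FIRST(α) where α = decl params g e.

{ e, g }

Add FIRST(decl) = { e, g }; decl is not nullable, stop.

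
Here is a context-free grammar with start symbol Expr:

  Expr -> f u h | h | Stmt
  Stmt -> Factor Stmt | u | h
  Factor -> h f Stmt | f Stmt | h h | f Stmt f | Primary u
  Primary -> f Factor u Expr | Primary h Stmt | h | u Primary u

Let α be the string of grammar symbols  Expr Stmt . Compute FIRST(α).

Add FIRST(Expr) = { f, h, u }; Expr is not nullable, stop.

{ f, h, u }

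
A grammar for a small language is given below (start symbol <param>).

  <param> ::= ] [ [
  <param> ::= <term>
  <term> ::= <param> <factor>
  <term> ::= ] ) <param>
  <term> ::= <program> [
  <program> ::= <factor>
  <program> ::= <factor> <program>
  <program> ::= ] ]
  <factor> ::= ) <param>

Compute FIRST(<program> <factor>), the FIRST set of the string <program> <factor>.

Add FIRST(<program>) = { ), ] }; <program> is not nullable, stop.

{ ), ] }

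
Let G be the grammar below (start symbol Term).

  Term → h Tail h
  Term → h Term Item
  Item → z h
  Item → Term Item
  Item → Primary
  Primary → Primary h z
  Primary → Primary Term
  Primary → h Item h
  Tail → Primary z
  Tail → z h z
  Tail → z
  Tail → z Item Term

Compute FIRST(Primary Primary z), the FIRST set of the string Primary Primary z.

Add FIRST(Primary) = { h }; Primary is not nullable, stop.

{ h }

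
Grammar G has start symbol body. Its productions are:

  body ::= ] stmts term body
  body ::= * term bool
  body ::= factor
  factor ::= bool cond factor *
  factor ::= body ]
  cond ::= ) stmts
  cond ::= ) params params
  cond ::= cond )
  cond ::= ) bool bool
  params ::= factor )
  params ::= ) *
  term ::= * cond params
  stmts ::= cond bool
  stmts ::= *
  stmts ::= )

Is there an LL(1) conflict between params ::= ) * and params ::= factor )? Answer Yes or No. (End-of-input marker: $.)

FIRST() *) = { ) } and FIRST(factor )) = { *, ], bool }.
The FIRST sets are disjoint and neither alternative is nullable — no conflict.

No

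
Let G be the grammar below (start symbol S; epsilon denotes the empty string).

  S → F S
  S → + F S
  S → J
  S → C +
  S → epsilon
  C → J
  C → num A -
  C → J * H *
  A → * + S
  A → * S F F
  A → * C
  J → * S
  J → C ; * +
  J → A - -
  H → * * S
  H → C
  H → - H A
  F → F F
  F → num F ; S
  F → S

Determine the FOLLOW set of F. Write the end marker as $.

{ $, *, +, -, ;, num }

In S → F S: add FIRST(S)\{epsilon} = { *, +, num }.
  Since S is nullable, also add FOLLOW(S) = { $, *, +, -, ;, num }.
In S → + F S: add FIRST(S)\{epsilon} = { *, +, num }.
  Since S is nullable, also add FOLLOW(S) = { $, *, +, -, ;, num }.
In A → * S F F: add FIRST(F)\{epsilon} = { *, +, num }.
  Since F is nullable, also add FOLLOW(A) = { *, - }.
In A → * S F F: F is at the end, add FOLLOW(A) = { *, - }.
In F → F F: add FIRST(F)\{epsilon} = { *, +, num }.
  Since F is nullable, also add FOLLOW(F) = { $, *, +, -, ;, num }.
In F → F F: F is at the end, add FOLLOW(F) = { $, *, +, -, ;, num }.
In F → num F ; S: add FIRST(; S) = { ; }.
Union: FOLLOW(F) = { $, *, +, -, ;, num }.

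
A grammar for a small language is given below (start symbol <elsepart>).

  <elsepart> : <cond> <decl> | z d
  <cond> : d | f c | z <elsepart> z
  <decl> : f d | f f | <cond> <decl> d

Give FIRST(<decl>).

<decl> : f d contributes {f}.
<decl> : f f contributes {f}.
From <decl> : <cond> <decl> d: add FIRST(<cond>) = { d, f, z }.
Union: FIRST(<decl>) = { d, f, z }.

{ d, f, z }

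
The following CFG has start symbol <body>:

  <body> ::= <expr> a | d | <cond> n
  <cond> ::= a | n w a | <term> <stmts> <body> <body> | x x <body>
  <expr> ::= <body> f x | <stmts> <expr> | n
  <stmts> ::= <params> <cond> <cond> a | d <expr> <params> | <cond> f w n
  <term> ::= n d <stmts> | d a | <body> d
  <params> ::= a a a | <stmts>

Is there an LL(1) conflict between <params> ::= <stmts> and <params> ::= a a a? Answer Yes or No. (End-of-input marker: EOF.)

Yes

FIRST(<stmts>) = { a, d, n, x } and FIRST(a a a) = { a }.
Both contain a, so the two alternatives are not disjoint — LL(1) conflict.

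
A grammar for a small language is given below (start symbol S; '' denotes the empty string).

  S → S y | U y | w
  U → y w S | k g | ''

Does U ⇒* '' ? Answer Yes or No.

Yes

U has an ''-production, so U ⇒ ''.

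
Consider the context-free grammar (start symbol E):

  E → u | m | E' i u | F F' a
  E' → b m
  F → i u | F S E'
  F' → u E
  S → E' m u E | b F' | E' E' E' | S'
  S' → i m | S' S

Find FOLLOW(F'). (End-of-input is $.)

{ a, b, i }

In E → F F' a: add FIRST(a) = { a }.
In S → b F': F' is at the end, add FOLLOW(S) = { b, i }.
Union: FOLLOW(F') = { a, b, i }.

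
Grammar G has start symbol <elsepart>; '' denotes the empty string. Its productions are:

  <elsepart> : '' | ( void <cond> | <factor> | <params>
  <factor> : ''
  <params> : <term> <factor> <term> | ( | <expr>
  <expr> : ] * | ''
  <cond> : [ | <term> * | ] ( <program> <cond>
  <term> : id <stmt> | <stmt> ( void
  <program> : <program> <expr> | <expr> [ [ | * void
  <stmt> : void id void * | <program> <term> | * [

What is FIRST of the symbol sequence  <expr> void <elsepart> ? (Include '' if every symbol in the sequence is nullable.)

Add FIRST(<expr>)\{''} = { ] }; <expr> is nullable, continue.
void is a terminal; add {void} and stop.

{ ], void }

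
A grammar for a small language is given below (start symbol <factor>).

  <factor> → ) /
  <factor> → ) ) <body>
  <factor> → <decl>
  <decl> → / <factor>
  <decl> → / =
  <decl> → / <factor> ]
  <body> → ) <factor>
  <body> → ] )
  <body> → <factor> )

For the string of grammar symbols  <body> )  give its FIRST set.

{ ), /, ] }

Add FIRST(<body>) = { ), /, ] }; <body> is not nullable, stop.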